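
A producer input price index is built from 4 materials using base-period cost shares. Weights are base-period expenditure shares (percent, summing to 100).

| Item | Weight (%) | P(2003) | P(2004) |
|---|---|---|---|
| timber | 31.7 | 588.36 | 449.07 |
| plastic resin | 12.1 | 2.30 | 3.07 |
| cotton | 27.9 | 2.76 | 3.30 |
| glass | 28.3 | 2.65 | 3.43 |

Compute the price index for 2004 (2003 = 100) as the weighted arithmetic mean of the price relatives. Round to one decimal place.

timber: 31.7 × (449.07/588.36) = 31.7 × 0.763257 = 24.1953
plastic resin: 12.1 × (3.07/2.30) = 12.1 × 1.334783 = 16.1509
cotton: 27.9 × (3.30/2.76) = 27.9 × 1.195652 = 33.3587
glass: 28.3 × (3.43/2.65) = 28.3 × 1.294340 = 36.6298
Index = Σ wᵢ·(p₁ᵢ/p₀ᵢ) = 24.1953 + 16.1509 + 33.3587 + 36.6298 = 110.3346

110.3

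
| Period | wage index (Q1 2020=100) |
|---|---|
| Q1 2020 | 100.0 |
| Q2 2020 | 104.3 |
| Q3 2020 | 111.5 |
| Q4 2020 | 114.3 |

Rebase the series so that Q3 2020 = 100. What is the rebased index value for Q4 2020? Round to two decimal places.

Rebased(Q4 2020) = 114.3 / 111.5 × 100 = 102.5112

102.51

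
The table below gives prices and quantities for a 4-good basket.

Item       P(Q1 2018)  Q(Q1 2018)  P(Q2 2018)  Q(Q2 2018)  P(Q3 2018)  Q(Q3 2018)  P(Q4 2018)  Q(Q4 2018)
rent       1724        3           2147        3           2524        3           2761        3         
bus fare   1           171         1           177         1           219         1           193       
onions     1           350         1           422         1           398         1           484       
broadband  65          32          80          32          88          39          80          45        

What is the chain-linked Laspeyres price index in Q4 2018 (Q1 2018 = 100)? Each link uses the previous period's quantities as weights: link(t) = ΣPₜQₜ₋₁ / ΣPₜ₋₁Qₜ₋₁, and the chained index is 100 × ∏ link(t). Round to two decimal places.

Link Q1 2018→Q2 2018:
ΣP(Q2 2018)Q(Q1 2018) = 2147×3 + 1×171 + 1×350 + 80×32 = 6441 + 171 + 350 + 2560 = 9522
ΣP(Q1 2018)Q(Q1 2018) = 1724×3 + 1×171 + 1×350 + 65×32 = 5172 + 171 + 350 + 2080 = 7773
link = 9522/7773 = 1.225010
Link Q2 2018→Q3 2018:
ΣP(Q3 2018)Q(Q2 2018) = 2524×3 + 1×177 + 1×422 + 88×32 = 7572 + 177 + 422 + 2816 = 10987
ΣP(Q2 2018)Q(Q2 2018) = 2147×3 + 1×177 + 1×422 + 80×32 = 6441 + 177 + 422 + 2560 = 9600
link = 10987/9600 = 1.144479
Link Q3 2018→Q4 2018:
ΣP(Q4 2018)Q(Q3 2018) = 2761×3 + 1×219 + 1×398 + 80×39 = 8283 + 219 + 398 + 3120 = 12020
ΣP(Q3 2018)Q(Q3 2018) = 2524×3 + 1×219 + 1×398 + 88×39 = 7572 + 219 + 398 + 3432 = 11621
link = 12020/11621 = 1.034334
Chained index = 100 × 1.225010 × 1.144479 × 1.034334 = 145.0135

145.01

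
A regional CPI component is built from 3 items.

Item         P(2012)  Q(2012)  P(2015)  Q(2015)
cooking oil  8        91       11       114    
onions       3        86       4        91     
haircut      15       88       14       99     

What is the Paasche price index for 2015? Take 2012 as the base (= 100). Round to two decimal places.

112.51

Paasche price index uses current-period quantities as weights.
ΣP(2015)·Q(2015) = 11×114 + 4×91 + 14×99 = 1254 + 364 + 1386 = 3004
ΣP(2012)·Q(2015) = 8×114 + 3×91 + 15×99 = 912 + 273 + 1485 = 2670
Index = 3004 / 2670 × 100 = 112.5094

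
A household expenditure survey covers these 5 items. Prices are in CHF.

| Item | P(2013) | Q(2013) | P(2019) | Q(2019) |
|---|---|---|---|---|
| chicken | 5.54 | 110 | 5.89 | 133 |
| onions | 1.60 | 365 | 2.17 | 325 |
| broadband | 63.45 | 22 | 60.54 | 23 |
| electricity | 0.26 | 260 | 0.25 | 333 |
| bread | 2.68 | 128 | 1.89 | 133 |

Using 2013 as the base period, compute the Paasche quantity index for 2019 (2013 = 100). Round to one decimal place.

Paasche quantity index uses current-period prices as weights.
ΣP(2019)·Q(2019) = 5.89×133 + 2.17×325 + 60.54×23 + 0.25×333 + 1.89×133 = 783.37 + 705.25 + 1392.42 + 83.25 + 251.37 = 3215.66
ΣP(2019)·Q(2013) = 5.89×110 + 2.17×365 + 60.54×22 + 0.25×260 + 1.89×128 = 647.9 + 792.05 + 1331.88 + 65 + 241.92 = 3078.75
Index = 3215.66 / 3078.75 × 100 = 104.4469

104.4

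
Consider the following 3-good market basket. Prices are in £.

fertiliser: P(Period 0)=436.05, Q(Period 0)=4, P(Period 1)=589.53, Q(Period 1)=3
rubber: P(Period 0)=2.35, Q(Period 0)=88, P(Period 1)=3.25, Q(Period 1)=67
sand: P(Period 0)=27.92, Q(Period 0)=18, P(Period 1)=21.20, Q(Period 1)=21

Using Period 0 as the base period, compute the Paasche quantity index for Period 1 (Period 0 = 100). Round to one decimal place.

80.4

Paasche quantity index uses current-period prices as weights.
ΣP(Period 1)·Q(Period 1) = 589.53×3 + 3.25×67 + 21.20×21 = 1768.59 + 217.75 + 445.2 = 2431.54
ΣP(Period 1)·Q(Period 0) = 589.53×4 + 3.25×88 + 21.20×18 = 2358.12 + 286 + 381.6 = 3025.72
Index = 2431.54 / 3025.72 × 100 = 80.3624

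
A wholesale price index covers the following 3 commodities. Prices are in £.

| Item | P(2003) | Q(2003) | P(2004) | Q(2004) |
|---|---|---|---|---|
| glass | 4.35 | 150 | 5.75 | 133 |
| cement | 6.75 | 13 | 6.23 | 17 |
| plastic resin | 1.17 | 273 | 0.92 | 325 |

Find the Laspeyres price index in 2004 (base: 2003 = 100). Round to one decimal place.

Laspeyres price index uses base-period quantities as weights.
ΣP(2004)·Q(2003) = 5.75×150 + 6.23×13 + 0.92×273 = 862.5 + 80.99 + 251.16 = 1194.65
ΣP(2003)·Q(2003) = 4.35×150 + 6.75×13 + 1.17×273 = 652.5 + 87.75 + 319.41 = 1059.66
Index = 1194.65 / 1059.66 × 100 = 112.7390

112.7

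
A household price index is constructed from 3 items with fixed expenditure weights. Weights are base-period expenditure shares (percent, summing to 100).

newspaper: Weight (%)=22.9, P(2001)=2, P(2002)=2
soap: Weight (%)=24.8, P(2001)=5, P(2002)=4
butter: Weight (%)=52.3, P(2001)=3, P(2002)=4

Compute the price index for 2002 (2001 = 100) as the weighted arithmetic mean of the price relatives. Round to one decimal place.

112.5

newspaper: 22.9 × (2/2) = 22.9 × 1.000000 = 22.9000
soap: 24.8 × (4/5) = 24.8 × 0.800000 = 19.8400
butter: 52.3 × (4/3) = 52.3 × 1.333333 = 69.7333
Index = Σ wᵢ·(p₁ᵢ/p₀ᵢ) = 22.9000 + 19.8400 + 69.7333 = 112.4733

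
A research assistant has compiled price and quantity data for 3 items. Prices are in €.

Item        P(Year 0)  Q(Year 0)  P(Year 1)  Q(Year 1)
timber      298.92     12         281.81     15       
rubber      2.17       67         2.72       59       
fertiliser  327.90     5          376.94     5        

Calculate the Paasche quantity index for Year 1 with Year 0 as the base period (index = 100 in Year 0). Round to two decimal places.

115.12

Paasche quantity index uses current-period prices as weights.
ΣP(Year 1)·Q(Year 1) = 281.81×15 + 2.72×59 + 376.94×5 = 4227.15 + 160.48 + 1884.7 = 6272.33
ΣP(Year 1)·Q(Year 0) = 281.81×12 + 2.72×67 + 376.94×5 = 3381.72 + 182.24 + 1884.7 = 5448.66
Index = 6272.33 / 5448.66 × 100 = 115.1169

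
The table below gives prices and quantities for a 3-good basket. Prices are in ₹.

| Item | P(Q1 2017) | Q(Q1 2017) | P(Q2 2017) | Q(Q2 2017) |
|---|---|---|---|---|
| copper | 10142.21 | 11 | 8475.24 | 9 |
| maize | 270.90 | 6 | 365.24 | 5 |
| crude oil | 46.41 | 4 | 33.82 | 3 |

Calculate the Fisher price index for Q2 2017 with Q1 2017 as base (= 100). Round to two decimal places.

Laspeyres component (base-period weights):
ΣP(Q2 2017)Q(Q1 2017) = 8475.24×11 + 365.24×6 + 33.82×4 = 93227.64 + 2191.44 + 135.28 = 95554.36
ΣP(Q1 2017)Q(Q1 2017) = 10142.21×11 + 270.90×6 + 46.41×4 = 111564.31 + 1625.4 + 185.64 = 113375.35
L = 95554.36 / 113375.35 × 100 = 84.2814
Paasche component (current-period weights):
ΣP(Q2 2017)Q(Q2 2017) = 8475.24×9 + 365.24×5 + 33.82×3 = 76277.16 + 1826.2 + 101.46 = 78204.82
ΣP(Q1 2017)Q(Q2 2017) = 10142.21×9 + 270.90×5 + 46.41×3 = 91279.89 + 1354.5 + 139.23 = 92773.62
P = 78204.82 / 92773.62 × 100 = 84.2964
Fisher = √(L × P) = √(84.2814 × 84.2964) = 84.2889

84.29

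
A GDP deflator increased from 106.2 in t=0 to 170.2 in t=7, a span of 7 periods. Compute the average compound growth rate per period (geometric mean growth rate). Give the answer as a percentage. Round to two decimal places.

Growth factor = (170.2/106.2)^(1/7) = (1.602637)^(1/7) = 1.069700
Growth rate = 1.069700 − 1 = 0.069700 = 6.9700%

6.97%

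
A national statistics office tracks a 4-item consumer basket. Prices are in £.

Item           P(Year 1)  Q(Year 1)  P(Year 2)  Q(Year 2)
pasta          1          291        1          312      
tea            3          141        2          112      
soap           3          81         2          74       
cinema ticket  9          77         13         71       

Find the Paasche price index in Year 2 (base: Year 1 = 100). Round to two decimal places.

106.49

Paasche price index uses current-period quantities as weights.
ΣP(Year 2)·Q(Year 2) = 1×312 + 2×112 + 2×74 + 13×71 = 312 + 224 + 148 + 923 = 1607
ΣP(Year 1)·Q(Year 2) = 1×312 + 3×112 + 3×74 + 9×71 = 312 + 336 + 222 + 639 = 1509
Index = 1607 / 1509 × 100 = 106.4944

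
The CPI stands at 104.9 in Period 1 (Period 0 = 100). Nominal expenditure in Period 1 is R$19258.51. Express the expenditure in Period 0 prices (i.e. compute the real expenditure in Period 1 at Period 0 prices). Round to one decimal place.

Real = Nominal ÷ (Index/100) = 19258.51 ÷ (104.9/100)
     = 19258.51 ÷ 1.049 = 18358.9228

18358.9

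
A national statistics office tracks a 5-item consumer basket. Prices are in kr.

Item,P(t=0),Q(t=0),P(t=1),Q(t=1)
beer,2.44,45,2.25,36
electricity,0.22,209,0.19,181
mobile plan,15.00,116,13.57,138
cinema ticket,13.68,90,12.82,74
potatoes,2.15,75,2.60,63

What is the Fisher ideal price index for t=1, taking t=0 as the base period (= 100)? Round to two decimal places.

92.93

Laspeyres component (base-period weights):
ΣP(t=1)Q(t=0) = 2.25×45 + 0.19×209 + 13.57×116 + 12.82×90 + 2.60×75 = 101.25 + 39.71 + 1574.12 + 1153.8 + 195 = 3063.88
ΣP(t=0)Q(t=0) = 2.44×45 + 0.22×209 + 15.00×116 + 13.68×90 + 2.15×75 = 109.8 + 45.98 + 1740 + 1231.2 + 161.25 = 3288.23
L = 3063.88 / 3288.23 × 100 = 93.1772
Paasche component (current-period weights):
ΣP(t=1)Q(t=1) = 2.25×36 + 0.19×181 + 13.57×138 + 12.82×74 + 2.60×63 = 81 + 34.39 + 1872.66 + 948.68 + 163.8 = 3100.53
ΣP(t=0)Q(t=1) = 2.44×36 + 0.22×181 + 15.00×138 + 13.68×74 + 2.15×63 = 87.84 + 39.82 + 2070 + 1012.32 + 135.45 = 3345.43
P = 3100.53 / 3345.43 × 100 = 92.6796
Fisher = √(L × P) = √(93.1772 × 92.6796) = 92.9280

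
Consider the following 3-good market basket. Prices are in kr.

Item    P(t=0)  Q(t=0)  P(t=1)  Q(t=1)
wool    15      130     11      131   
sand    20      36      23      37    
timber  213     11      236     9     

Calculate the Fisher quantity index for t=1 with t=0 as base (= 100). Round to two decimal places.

91.59

Laspeyres component (base-period weights):
ΣP(t=0)Q(t=1) = 15×131 + 20×37 + 213×9 = 1965 + 740 + 1917 = 4622
ΣP(t=0)Q(t=0) = 15×130 + 20×36 + 213×11 = 1950 + 720 + 2343 = 5013
L = 4622 / 5013 × 100 = 92.2003
Paasche component (current-period weights):
ΣP(t=1)Q(t=1) = 11×131 + 23×37 + 236×9 = 1441 + 851 + 2124 = 4416
ΣP(t=1)Q(t=0) = 11×130 + 23×36 + 236×11 = 1430 + 828 + 2596 = 4854
P = 4416 / 4854 × 100 = 90.9765
Fisher = √(L × P) = √(92.2003 × 90.9765) = 91.5864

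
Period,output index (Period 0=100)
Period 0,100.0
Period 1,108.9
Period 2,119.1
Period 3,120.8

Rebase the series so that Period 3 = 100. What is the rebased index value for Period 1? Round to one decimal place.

90.1

Rebased(Period 1) = 108.9 / 120.8 × 100 = 90.1490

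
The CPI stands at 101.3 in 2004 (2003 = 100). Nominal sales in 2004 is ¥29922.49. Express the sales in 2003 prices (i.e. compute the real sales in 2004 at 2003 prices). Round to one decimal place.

Real = Nominal ÷ (Index/100) = 29922.49 ÷ (101.3/100)
     = 29922.49 ÷ 1.013 = 29538.4896

29538.5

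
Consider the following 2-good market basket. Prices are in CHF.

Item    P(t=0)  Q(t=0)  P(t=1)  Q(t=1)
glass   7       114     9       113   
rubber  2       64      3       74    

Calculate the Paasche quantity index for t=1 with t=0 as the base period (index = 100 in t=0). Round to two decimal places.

Paasche quantity index uses current-period prices as weights.
ΣP(t=1)·Q(t=1) = 9×113 + 3×74 = 1017 + 222 = 1239
ΣP(t=1)·Q(t=0) = 9×114 + 3×64 = 1026 + 192 = 1218
Index = 1239 / 1218 × 100 = 101.7241

101.72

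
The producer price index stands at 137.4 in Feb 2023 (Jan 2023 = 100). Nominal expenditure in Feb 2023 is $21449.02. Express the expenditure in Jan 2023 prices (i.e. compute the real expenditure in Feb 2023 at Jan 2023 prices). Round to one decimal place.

Real = Nominal ÷ (Index/100) = 21449.02 ÷ (137.4/100)
     = 21449.02 ÷ 1.374 = 15610.6405

15610.6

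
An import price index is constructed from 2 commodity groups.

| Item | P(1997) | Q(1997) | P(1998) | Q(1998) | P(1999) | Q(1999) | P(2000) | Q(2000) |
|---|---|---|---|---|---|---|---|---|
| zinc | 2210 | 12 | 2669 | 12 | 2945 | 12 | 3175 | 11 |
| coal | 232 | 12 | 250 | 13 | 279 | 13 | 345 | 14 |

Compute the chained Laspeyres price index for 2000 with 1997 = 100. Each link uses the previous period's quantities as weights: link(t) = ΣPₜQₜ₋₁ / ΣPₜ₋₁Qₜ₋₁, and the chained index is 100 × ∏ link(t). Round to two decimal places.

144.29

Link 1997→1998:
ΣP(1998)Q(1997) = 2669×12 + 250×12 = 32028 + 3000 = 35028
ΣP(1997)Q(1997) = 2210×12 + 232×12 = 26520 + 2784 = 29304
link = 35028/29304 = 1.195332
Link 1998→1999:
ΣP(1999)Q(1998) = 2945×12 + 279×13 = 35340 + 3627 = 38967
ΣP(1998)Q(1998) = 2669×12 + 250×13 = 32028 + 3250 = 35278
link = 38967/35278 = 1.104569
Link 1999→2000:
ΣP(2000)Q(1999) = 3175×12 + 345×13 = 38100 + 4485 = 42585
ΣP(1999)Q(1999) = 2945×12 + 279×13 = 35340 + 3627 = 38967
link = 42585/38967 = 1.092848
Chained index = 100 × 1.195332 × 1.104569 × 1.092848 = 144.2916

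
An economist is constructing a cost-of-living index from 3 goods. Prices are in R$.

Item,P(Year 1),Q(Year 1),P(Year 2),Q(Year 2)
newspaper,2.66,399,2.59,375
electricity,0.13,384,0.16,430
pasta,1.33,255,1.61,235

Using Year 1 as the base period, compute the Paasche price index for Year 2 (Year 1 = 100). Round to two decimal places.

Paasche price index uses current-period quantities as weights.
ΣP(Year 2)·Q(Year 2) = 2.59×375 + 0.16×430 + 1.61×235 = 971.25 + 68.8 + 378.35 = 1418.4
ΣP(Year 1)·Q(Year 2) = 2.66×375 + 0.13×430 + 1.33×235 = 997.5 + 55.9 + 312.55 = 1365.95
Index = 1418.4 / 1365.95 × 100 = 103.8398

103.84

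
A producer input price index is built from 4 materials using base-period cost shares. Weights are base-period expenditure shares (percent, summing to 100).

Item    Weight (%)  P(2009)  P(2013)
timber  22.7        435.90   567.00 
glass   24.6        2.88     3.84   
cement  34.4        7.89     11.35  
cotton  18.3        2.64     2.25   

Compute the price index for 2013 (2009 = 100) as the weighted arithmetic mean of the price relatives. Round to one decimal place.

127.4

timber: 22.7 × (567.00/435.90) = 22.7 × 1.300757 = 29.5272
glass: 24.6 × (3.84/2.88) = 24.6 × 1.333333 = 32.8000
cement: 34.4 × (11.35/7.89) = 34.4 × 1.438530 = 49.4854
cotton: 18.3 × (2.25/2.64) = 18.3 × 0.852273 = 15.5966
Index = Σ wᵢ·(p₁ᵢ/p₀ᵢ) = 29.5272 + 32.8000 + 49.4854 + 15.5966 = 127.4092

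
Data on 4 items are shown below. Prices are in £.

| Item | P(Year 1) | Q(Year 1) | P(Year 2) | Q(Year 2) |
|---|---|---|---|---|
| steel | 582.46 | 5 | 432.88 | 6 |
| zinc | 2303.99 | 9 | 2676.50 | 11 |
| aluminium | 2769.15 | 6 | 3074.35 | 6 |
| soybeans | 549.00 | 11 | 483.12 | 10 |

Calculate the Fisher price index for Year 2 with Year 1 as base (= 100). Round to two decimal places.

108.30

Laspeyres component (base-period weights):
ΣP(Year 2)Q(Year 1) = 432.88×5 + 2676.50×9 + 3074.35×6 + 483.12×11 = 2164.4 + 24088.5 + 18446.1 + 5314.32 = 50013.32
ΣP(Year 1)Q(Year 1) = 582.46×5 + 2303.99×9 + 2769.15×6 + 549.00×11 = 2912.3 + 20735.91 + 16614.9 + 6039 = 46302.11
L = 50013.32 / 46302.11 × 100 = 108.0152
Paasche component (current-period weights):
ΣP(Year 2)Q(Year 2) = 432.88×6 + 2676.50×11 + 3074.35×6 + 483.12×10 = 2597.28 + 29441.5 + 18446.1 + 4831.2 = 55316.08
ΣP(Year 1)Q(Year 2) = 582.46×6 + 2303.99×11 + 2769.15×6 + 549.00×10 = 3494.76 + 25343.89 + 16614.9 + 5490 = 50943.55
P = 55316.08 / 50943.55 × 100 = 108.5831
Fisher = √(L × P) = √(108.0152 × 108.5831) = 108.2988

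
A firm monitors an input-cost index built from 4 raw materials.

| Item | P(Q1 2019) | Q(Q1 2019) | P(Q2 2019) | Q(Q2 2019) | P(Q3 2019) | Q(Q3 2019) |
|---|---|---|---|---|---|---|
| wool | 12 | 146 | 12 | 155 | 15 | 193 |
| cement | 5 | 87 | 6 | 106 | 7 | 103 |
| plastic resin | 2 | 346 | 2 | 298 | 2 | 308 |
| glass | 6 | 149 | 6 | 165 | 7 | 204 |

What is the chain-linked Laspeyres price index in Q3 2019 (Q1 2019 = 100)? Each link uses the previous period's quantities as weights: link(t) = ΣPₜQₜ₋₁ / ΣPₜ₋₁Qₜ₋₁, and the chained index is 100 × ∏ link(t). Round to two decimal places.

Link Q1 2019→Q2 2019:
ΣP(Q2 2019)Q(Q1 2019) = 12×146 + 6×87 + 2×346 + 6×149 = 1752 + 522 + 692 + 894 = 3860
ΣP(Q1 2019)Q(Q1 2019) = 12×146 + 5×87 + 2×346 + 6×149 = 1752 + 435 + 692 + 894 = 3773
link = 3860/3773 = 1.023059
Link Q2 2019→Q3 2019:
ΣP(Q3 2019)Q(Q2 2019) = 15×155 + 7×106 + 2×298 + 7×165 = 2325 + 742 + 596 + 1155 = 4818
ΣP(Q2 2019)Q(Q2 2019) = 12×155 + 6×106 + 2×298 + 6×165 = 1860 + 636 + 596 + 990 = 4082
link = 4818/4082 = 1.180304
Chained index = 100 × 1.023059 × 1.180304 = 120.7520

120.75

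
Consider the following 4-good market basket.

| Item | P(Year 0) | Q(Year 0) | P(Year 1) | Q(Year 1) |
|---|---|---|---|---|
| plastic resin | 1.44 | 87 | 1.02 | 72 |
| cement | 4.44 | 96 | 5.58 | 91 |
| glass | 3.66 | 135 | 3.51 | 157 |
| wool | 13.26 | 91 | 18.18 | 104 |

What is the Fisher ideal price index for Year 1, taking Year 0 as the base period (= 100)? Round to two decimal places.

122.52

Laspeyres component (base-period weights):
ΣP(Year 1)Q(Year 0) = 1.02×87 + 5.58×96 + 3.51×135 + 18.18×91 = 88.74 + 535.68 + 473.85 + 1654.38 = 2752.65
ΣP(Year 0)Q(Year 0) = 1.44×87 + 4.44×96 + 3.66×135 + 13.26×91 = 125.28 + 426.24 + 494.1 + 1206.66 = 2252.28
L = 2752.65 / 2252.28 × 100 = 122.2162
Paasche component (current-period weights):
ΣP(Year 1)Q(Year 1) = 1.02×72 + 5.58×91 + 3.51×157 + 18.18×104 = 73.44 + 507.78 + 551.07 + 1890.72 = 3023.01
ΣP(Year 0)Q(Year 1) = 1.44×72 + 4.44×91 + 3.66×157 + 13.26×104 = 103.68 + 404.04 + 574.62 + 1379.04 = 2461.38
P = 3023.01 / 2461.38 × 100 = 122.8177
Fisher = √(L × P) = √(122.2162 × 122.8177) = 122.5166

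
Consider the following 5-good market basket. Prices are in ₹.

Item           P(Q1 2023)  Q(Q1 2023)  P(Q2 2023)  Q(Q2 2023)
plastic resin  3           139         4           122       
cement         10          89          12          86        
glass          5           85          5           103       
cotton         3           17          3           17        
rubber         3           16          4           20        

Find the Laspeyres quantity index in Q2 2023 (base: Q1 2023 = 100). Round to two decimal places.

Laspeyres quantity index uses base-period prices as weights.
ΣP(Q1 2023)·Q(Q2 2023) = 3×122 + 10×86 + 5×103 + 3×17 + 3×20 = 366 + 860 + 515 + 51 + 60 = 1852
ΣP(Q1 2023)·Q(Q1 2023) = 3×139 + 10×89 + 5×85 + 3×17 + 3×16 = 417 + 890 + 425 + 51 + 48 = 1831
Index = 1852 / 1831 × 100 = 101.1469

101.15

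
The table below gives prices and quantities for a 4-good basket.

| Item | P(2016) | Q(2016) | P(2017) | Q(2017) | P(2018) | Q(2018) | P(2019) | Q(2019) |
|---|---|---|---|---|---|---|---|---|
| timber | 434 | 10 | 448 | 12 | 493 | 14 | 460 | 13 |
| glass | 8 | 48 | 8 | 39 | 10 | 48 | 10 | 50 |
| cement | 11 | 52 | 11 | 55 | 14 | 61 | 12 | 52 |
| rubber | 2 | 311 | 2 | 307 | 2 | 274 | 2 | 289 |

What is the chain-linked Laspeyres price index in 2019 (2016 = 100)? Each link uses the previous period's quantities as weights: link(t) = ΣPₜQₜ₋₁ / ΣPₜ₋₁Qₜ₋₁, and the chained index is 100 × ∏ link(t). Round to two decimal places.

106.39

Link 2016→2017:
ΣP(2017)Q(2016) = 448×10 + 8×48 + 11×52 + 2×311 = 4480 + 384 + 572 + 622 = 6058
ΣP(2016)Q(2016) = 434×10 + 8×48 + 11×52 + 2×311 = 4340 + 384 + 572 + 622 = 5918
link = 6058/5918 = 1.023657
Link 2017→2018:
ΣP(2018)Q(2017) = 493×12 + 10×39 + 14×55 + 2×307 = 5916 + 390 + 770 + 614 = 7690
ΣP(2017)Q(2017) = 448×12 + 8×39 + 11×55 + 2×307 = 5376 + 312 + 605 + 614 = 6907
link = 7690/6907 = 1.113363
Link 2018→2019:
ΣP(2019)Q(2018) = 460×14 + 10×48 + 12×61 + 2×274 = 6440 + 480 + 732 + 548 = 8200
ΣP(2018)Q(2018) = 493×14 + 10×48 + 14×61 + 2×274 = 6902 + 480 + 854 + 548 = 8784
link = 8200/8784 = 0.933515
Chained index = 100 × 1.023657 × 1.113363 × 0.933515 = 106.3929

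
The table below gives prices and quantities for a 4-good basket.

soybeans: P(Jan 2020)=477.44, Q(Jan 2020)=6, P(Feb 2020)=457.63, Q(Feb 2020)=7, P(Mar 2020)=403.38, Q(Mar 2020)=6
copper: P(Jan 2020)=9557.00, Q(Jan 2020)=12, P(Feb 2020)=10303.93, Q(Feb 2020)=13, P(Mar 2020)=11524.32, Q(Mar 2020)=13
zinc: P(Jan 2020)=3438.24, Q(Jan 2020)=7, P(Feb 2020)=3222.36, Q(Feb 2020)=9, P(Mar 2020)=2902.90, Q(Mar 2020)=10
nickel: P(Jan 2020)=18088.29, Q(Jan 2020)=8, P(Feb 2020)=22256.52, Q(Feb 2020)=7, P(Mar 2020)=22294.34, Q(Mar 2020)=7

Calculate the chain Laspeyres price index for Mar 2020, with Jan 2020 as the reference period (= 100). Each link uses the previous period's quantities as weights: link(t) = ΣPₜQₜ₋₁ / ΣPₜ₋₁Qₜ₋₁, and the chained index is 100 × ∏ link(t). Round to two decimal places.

118.77

Link Jan 2020→Feb 2020:
ΣP(Feb 2020)Q(Jan 2020) = 457.63×6 + 10303.93×12 + 3222.36×7 + 22256.52×8 = 2745.78 + 123647.16 + 22556.52 + 178052.16 = 327001.62
ΣP(Jan 2020)Q(Jan 2020) = 477.44×6 + 9557.00×12 + 3438.24×7 + 18088.29×8 = 2864.64 + 114684 + 24067.68 + 144706.32 = 286322.64
link = 327001.62/286322.64 = 1.142074
Link Feb 2020→Mar 2020:
ΣP(Mar 2020)Q(Feb 2020) = 403.38×7 + 11524.32×13 + 2902.90×9 + 22294.34×7 = 2823.66 + 149816.16 + 26126.1 + 156060.38 = 334826.3
ΣP(Feb 2020)Q(Feb 2020) = 457.63×7 + 10303.93×13 + 3222.36×9 + 22256.52×7 = 3203.41 + 133951.09 + 29001.24 + 155795.64 = 321951.38
link = 334826.3/321951.38 = 1.039990
Chained index = 100 × 1.142074 × 1.039990 = 118.7746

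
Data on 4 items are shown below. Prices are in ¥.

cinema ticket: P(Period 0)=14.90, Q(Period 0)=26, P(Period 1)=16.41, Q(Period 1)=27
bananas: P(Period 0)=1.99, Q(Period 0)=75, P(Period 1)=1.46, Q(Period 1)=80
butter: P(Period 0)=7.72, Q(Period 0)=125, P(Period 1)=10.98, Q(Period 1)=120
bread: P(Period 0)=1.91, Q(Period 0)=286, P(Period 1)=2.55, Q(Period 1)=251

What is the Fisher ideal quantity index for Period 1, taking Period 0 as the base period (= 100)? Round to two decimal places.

95.75

Laspeyres component (base-period weights):
ΣP(Period 0)Q(Period 1) = 14.90×27 + 1.99×80 + 7.72×120 + 1.91×251 = 402.3 + 159.2 + 926.4 + 479.41 = 1967.31
ΣP(Period 0)Q(Period 0) = 14.90×26 + 1.99×75 + 7.72×125 + 1.91×286 = 387.4 + 149.25 + 965 + 546.26 = 2047.91
L = 1967.31 / 2047.91 × 100 = 96.0643
Paasche component (current-period weights):
ΣP(Period 1)Q(Period 1) = 16.41×27 + 1.46×80 + 10.98×120 + 2.55×251 = 443.07 + 116.8 + 1317.6 + 640.05 = 2517.52
ΣP(Period 1)Q(Period 0) = 16.41×26 + 1.46×75 + 10.98×125 + 2.55×286 = 426.66 + 109.5 + 1372.5 + 729.3 = 2637.96
P = 2517.52 / 2637.96 × 100 = 95.4344
Fisher = √(L × P) = √(96.0643 × 95.4344) = 95.7488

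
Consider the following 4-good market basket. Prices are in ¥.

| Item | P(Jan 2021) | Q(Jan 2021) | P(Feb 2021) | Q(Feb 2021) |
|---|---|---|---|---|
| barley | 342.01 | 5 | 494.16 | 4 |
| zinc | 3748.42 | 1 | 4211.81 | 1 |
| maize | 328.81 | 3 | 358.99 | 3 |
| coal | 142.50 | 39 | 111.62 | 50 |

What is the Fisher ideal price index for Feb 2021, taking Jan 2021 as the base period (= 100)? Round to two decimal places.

Laspeyres component (base-period weights):
ΣP(Feb 2021)Q(Jan 2021) = 494.16×5 + 4211.81×1 + 358.99×3 + 111.62×39 = 2470.8 + 4211.81 + 1076.97 + 4353.18 = 12112.76
ΣP(Jan 2021)Q(Jan 2021) = 342.01×5 + 3748.42×1 + 328.81×3 + 142.50×39 = 1710.05 + 3748.42 + 986.43 + 5557.5 = 12002.4
L = 12112.76 / 12002.4 × 100 = 100.9195
Paasche component (current-period weights):
ΣP(Feb 2021)Q(Feb 2021) = 494.16×4 + 4211.81×1 + 358.99×3 + 111.62×50 = 1976.64 + 4211.81 + 1076.97 + 5581 = 12846.42
ΣP(Jan 2021)Q(Feb 2021) = 342.01×4 + 3748.42×1 + 328.81×3 + 142.50×50 = 1368.04 + 3748.42 + 986.43 + 7125 = 13227.89
P = 12846.42 / 13227.89 × 100 = 97.1162
Fisher = √(L × P) = √(100.9195 × 97.1162) = 98.9996

99.00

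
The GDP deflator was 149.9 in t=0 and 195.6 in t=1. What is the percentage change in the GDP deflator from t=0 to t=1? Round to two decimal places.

30.49%

Change = (195.6 − 149.9) / 149.9 × 100
       = 45.7 / 149.9 × 100 = 30.4870%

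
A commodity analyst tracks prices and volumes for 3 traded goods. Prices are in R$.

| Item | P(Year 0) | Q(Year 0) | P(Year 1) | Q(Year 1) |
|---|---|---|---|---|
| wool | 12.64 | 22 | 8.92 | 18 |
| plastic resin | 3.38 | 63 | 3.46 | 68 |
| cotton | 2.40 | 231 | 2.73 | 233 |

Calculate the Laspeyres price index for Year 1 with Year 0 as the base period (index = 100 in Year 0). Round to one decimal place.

Laspeyres price index uses base-period quantities as weights.
ΣP(Year 1)·Q(Year 0) = 8.92×22 + 3.46×63 + 2.73×231 = 196.24 + 217.98 + 630.63 = 1044.85
ΣP(Year 0)·Q(Year 0) = 12.64×22 + 3.38×63 + 2.40×231 = 278.08 + 212.94 + 554.4 = 1045.42
Index = 1044.85 / 1045.42 × 100 = 99.9455

99.9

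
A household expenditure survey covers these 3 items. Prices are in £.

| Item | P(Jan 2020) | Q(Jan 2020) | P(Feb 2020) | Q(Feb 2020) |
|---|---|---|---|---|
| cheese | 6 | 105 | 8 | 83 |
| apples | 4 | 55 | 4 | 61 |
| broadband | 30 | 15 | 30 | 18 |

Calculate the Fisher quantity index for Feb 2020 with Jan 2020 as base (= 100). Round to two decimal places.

97.25

Laspeyres component (base-period weights):
ΣP(Jan 2020)Q(Feb 2020) = 6×83 + 4×61 + 30×18 = 498 + 244 + 540 = 1282
ΣP(Jan 2020)Q(Jan 2020) = 6×105 + 4×55 + 30×15 = 630 + 220 + 450 = 1300
L = 1282 / 1300 × 100 = 98.6154
Paasche component (current-period weights):
ΣP(Feb 2020)Q(Feb 2020) = 8×83 + 4×61 + 30×18 = 664 + 244 + 540 = 1448
ΣP(Feb 2020)Q(Jan 2020) = 8×105 + 4×55 + 30×15 = 840 + 220 + 450 = 1510
P = 1448 / 1510 × 100 = 95.8940
Fisher = √(L × P) = √(98.6154 × 95.8940) = 97.2452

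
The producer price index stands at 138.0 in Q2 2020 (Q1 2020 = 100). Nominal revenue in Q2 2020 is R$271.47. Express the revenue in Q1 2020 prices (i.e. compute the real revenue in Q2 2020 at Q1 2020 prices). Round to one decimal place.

196.7

Real = Nominal ÷ (Index/100) = 271.47 ÷ (138.0/100)
     = 271.47 ÷ 1.380 = 196.7174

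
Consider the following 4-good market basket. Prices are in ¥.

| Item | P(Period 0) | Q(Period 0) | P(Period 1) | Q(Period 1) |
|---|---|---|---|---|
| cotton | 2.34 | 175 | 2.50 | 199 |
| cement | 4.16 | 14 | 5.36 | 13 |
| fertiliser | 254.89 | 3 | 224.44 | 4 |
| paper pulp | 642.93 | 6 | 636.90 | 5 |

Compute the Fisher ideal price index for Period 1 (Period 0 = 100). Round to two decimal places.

Laspeyres component (base-period weights):
ΣP(Period 1)Q(Period 0) = 2.50×175 + 5.36×14 + 224.44×3 + 636.90×6 = 437.5 + 75.04 + 673.32 + 3821.4 = 5007.26
ΣP(Period 0)Q(Period 0) = 2.34×175 + 4.16×14 + 254.89×3 + 642.93×6 = 409.5 + 58.24 + 764.67 + 3857.58 = 5089.99
L = 5007.26 / 5089.99 × 100 = 98.3747
Paasche component (current-period weights):
ΣP(Period 1)Q(Period 1) = 2.50×199 + 5.36×13 + 224.44×4 + 636.90×5 = 497.5 + 69.68 + 897.76 + 3184.5 = 4649.44
ΣP(Period 0)Q(Period 1) = 2.34×199 + 4.16×13 + 254.89×4 + 642.93×5 = 465.66 + 54.08 + 1019.56 + 3214.65 = 4753.95
P = 4649.44 / 4753.95 × 100 = 97.8016
Fisher = √(L × P) = √(98.3747 × 97.8016) = 98.0877

98.09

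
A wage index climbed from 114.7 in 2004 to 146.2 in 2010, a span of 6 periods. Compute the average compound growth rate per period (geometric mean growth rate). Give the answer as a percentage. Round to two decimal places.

4.13%

Growth factor = (146.2/114.7)^(1/6) = (1.274629)^(1/6) = 1.041272
Growth rate = 1.041272 − 1 = 0.041272 = 4.1272%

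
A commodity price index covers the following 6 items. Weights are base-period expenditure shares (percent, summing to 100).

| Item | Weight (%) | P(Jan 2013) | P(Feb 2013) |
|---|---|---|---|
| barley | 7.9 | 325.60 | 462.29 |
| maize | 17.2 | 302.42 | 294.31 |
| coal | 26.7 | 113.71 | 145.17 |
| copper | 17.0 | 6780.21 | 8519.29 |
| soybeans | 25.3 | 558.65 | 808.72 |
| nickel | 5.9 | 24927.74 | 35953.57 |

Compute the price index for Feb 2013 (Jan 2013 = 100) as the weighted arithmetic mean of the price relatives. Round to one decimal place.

128.5

barley: 7.9 × (462.29/325.60) = 7.9 × 1.419810 = 11.2165
maize: 17.2 × (294.31/302.42) = 17.2 × 0.973183 = 16.7387
coal: 26.7 × (145.17/113.71) = 26.7 × 1.276669 = 34.0871
copper: 17.0 × (8519.29/6780.21) = 17.0 × 1.256494 = 21.3604
soybeans: 25.3 × (808.72/558.65) = 25.3 × 1.447633 = 36.6251
nickel: 5.9 × (35953.57/24927.74) = 5.9 × 1.442312 = 8.5096
Index = Σ wᵢ·(p₁ᵢ/p₀ᵢ) = 11.2165 + 16.7387 + 34.0871 + 21.3604 + 36.6251 + 8.5096 = 128.5374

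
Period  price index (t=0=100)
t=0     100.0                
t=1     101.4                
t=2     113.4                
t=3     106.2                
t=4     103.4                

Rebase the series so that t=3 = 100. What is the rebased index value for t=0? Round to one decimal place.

94.2

Rebased(t=0) = 100.0 / 106.2 × 100 = 94.1620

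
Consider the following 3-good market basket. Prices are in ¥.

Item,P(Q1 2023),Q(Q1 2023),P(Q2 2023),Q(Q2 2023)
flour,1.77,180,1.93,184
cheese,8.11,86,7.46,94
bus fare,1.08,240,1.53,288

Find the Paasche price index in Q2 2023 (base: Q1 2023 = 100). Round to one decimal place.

107.0

Paasche price index uses current-period quantities as weights.
ΣP(Q2 2023)·Q(Q2 2023) = 1.93×184 + 7.46×94 + 1.53×288 = 355.12 + 701.24 + 440.64 = 1497
ΣP(Q1 2023)·Q(Q2 2023) = 1.77×184 + 8.11×94 + 1.08×288 = 325.68 + 762.34 + 311.04 = 1399.06
Index = 1497 / 1399.06 × 100 = 107.0004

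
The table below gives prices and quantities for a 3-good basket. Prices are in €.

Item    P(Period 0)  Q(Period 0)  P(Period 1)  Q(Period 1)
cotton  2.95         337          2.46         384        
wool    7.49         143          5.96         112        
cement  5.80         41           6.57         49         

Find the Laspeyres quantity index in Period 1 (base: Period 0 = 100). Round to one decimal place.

Laspeyres quantity index uses base-period prices as weights.
ΣP(Period 0)·Q(Period 1) = 2.95×384 + 7.49×112 + 5.80×49 = 1132.8 + 838.88 + 284.2 = 2255.88
ΣP(Period 0)·Q(Period 0) = 2.95×337 + 7.49×143 + 5.80×41 = 994.15 + 1071.07 + 237.8 = 2303.02
Index = 2255.88 / 2303.02 × 100 = 97.9531

98.0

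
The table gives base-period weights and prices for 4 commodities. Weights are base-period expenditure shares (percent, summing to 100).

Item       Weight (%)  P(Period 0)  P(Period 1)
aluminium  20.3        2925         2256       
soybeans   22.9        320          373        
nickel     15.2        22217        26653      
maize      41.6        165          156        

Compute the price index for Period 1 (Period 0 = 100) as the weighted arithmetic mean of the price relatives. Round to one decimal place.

aluminium: 20.3 × (2256/2925) = 20.3 × 0.771282 = 15.6570
soybeans: 22.9 × (373/320) = 22.9 × 1.165625 = 26.6928
nickel: 15.2 × (26653/22217) = 15.2 × 1.199667 = 18.2349
maize: 41.6 × (156/165) = 41.6 × 0.945455 = 39.3309
Index = Σ wᵢ·(p₁ᵢ/p₀ᵢ) = 15.6570 + 26.6928 + 18.2349 + 39.3309 = 99.9157

99.9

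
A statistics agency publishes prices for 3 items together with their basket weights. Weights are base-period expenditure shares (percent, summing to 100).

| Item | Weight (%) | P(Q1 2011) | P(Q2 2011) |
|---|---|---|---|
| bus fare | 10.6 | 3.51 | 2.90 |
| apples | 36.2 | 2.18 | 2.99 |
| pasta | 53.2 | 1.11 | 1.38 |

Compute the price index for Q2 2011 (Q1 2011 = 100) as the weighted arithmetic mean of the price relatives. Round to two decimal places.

124.55

bus fare: 10.6 × (2.90/3.51) = 10.6 × 0.826211 = 8.7578
apples: 36.2 × (2.99/2.18) = 36.2 × 1.371560 = 49.6505
pasta: 53.2 × (1.38/1.11) = 53.2 × 1.243243 = 66.1405
Index = Σ wᵢ·(p₁ᵢ/p₀ᵢ) = 8.7578 + 49.6505 + 66.1405 = 124.5488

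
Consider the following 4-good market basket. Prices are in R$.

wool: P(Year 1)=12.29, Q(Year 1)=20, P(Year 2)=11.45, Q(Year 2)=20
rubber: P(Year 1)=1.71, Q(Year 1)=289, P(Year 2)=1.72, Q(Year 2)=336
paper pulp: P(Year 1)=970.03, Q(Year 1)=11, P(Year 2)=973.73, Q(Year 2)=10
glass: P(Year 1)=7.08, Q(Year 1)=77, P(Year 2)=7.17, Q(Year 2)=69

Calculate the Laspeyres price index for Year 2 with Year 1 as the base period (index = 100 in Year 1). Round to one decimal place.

Laspeyres price index uses base-period quantities as weights.
ΣP(Year 2)·Q(Year 1) = 11.45×20 + 1.72×289 + 973.73×11 + 7.17×77 = 229 + 497.08 + 10711.03 + 552.09 = 11989.2
ΣP(Year 1)·Q(Year 1) = 12.29×20 + 1.71×289 + 970.03×11 + 7.08×77 = 245.8 + 494.19 + 10670.33 + 545.16 = 11955.48
Index = 11989.2 / 11955.48 × 100 = 100.2820

100.3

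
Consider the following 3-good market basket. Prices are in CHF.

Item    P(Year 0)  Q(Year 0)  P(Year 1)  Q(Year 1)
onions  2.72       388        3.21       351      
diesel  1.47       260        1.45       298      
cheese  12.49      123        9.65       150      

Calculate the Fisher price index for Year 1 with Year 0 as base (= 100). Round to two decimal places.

93.25

Laspeyres component (base-period weights):
ΣP(Year 1)Q(Year 0) = 3.21×388 + 1.45×260 + 9.65×123 = 1245.48 + 377 + 1186.95 = 2809.43
ΣP(Year 0)Q(Year 0) = 2.72×388 + 1.47×260 + 12.49×123 = 1055.36 + 382.2 + 1536.27 = 2973.83
L = 2809.43 / 2973.83 × 100 = 94.4718
Paasche component (current-period weights):
ΣP(Year 1)Q(Year 1) = 3.21×351 + 1.45×298 + 9.65×150 = 1126.71 + 432.1 + 1447.5 = 3006.31
ΣP(Year 0)Q(Year 1) = 2.72×351 + 1.47×298 + 12.49×150 = 954.72 + 438.06 + 1873.5 = 3266.28
P = 3006.31 / 3266.28 × 100 = 92.0408
Fisher = √(L × P) = √(94.4718 × 92.0408) = 93.2484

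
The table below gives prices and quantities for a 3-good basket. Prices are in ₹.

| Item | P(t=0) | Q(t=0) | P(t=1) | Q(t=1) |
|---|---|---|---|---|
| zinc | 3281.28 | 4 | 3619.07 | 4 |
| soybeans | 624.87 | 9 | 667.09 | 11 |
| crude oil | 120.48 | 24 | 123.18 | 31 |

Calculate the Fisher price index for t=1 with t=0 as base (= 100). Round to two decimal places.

Laspeyres component (base-period weights):
ΣP(t=1)Q(t=0) = 3619.07×4 + 667.09×9 + 123.18×24 = 14476.28 + 6003.81 + 2956.32 = 23436.41
ΣP(t=0)Q(t=0) = 3281.28×4 + 624.87×9 + 120.48×24 = 13125.12 + 5623.83 + 2891.52 = 21640.47
L = 23436.41 / 21640.47 × 100 = 108.2990
Paasche component (current-period weights):
ΣP(t=1)Q(t=1) = 3619.07×4 + 667.09×11 + 123.18×31 = 14476.28 + 7337.99 + 3818.58 = 25632.85
ΣP(t=0)Q(t=1) = 3281.28×4 + 624.87×11 + 120.48×31 = 13125.12 + 6873.57 + 3734.88 = 23733.57
P = 25632.85 / 23733.57 × 100 = 108.0025
Fisher = √(L × P) = √(108.2990 × 108.0025) = 108.1506

108.15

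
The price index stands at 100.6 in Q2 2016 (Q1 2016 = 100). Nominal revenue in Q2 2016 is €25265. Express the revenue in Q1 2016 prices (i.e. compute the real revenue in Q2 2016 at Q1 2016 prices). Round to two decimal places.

25114.31

Real = Nominal ÷ (Index/100) = 25265 ÷ (100.6/100)
     = 25265 ÷ 1.006 = 25114.3141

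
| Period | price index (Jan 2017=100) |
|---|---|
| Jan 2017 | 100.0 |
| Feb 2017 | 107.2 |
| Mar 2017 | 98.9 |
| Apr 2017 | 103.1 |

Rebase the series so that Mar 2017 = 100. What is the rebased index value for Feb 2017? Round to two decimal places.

108.39

Rebased(Feb 2017) = 107.2 / 98.9 × 100 = 108.3923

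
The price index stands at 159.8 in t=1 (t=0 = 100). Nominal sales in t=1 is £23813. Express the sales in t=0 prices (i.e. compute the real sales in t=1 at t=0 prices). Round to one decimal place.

14901.8

Real = Nominal ÷ (Index/100) = 23813 ÷ (159.8/100)
     = 23813 ÷ 1.598 = 14901.7522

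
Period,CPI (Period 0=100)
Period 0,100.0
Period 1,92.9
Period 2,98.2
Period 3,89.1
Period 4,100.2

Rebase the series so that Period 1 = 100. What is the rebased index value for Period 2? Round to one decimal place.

Rebased(Period 2) = 98.2 / 92.9 × 100 = 105.7051

105.7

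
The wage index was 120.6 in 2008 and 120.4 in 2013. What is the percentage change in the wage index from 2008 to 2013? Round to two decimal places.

Change = (120.4 − 120.6) / 120.6 × 100
       = -0.2 / 120.6 × 100 = -0.1658%

-0.17%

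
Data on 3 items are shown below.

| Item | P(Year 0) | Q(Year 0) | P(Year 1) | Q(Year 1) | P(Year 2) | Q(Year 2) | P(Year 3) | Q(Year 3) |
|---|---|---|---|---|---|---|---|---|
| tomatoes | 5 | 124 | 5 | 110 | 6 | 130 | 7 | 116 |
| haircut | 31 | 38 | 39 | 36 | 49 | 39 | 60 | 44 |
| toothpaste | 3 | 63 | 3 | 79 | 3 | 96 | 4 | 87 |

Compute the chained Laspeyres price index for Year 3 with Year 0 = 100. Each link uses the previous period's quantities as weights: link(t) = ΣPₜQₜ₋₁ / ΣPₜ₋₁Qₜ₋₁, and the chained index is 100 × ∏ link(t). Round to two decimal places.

170.82

Link Year 0→Year 1:
ΣP(Year 1)Q(Year 0) = 5×124 + 39×38 + 3×63 = 620 + 1482 + 189 = 2291
ΣP(Year 0)Q(Year 0) = 5×124 + 31×38 + 3×63 = 620 + 1178 + 189 = 1987
link = 2291/1987 = 1.152994
Link Year 1→Year 2:
ΣP(Year 2)Q(Year 1) = 6×110 + 49×36 + 3×79 = 660 + 1764 + 237 = 2661
ΣP(Year 1)Q(Year 1) = 5×110 + 39×36 + 3×79 = 550 + 1404 + 237 = 2191
link = 2661/2191 = 1.214514
Link Year 2→Year 3:
ΣP(Year 3)Q(Year 2) = 7×130 + 60×39 + 4×96 = 910 + 2340 + 384 = 3634
ΣP(Year 2)Q(Year 2) = 6×130 + 49×39 + 3×96 = 780 + 1911 + 288 = 2979
link = 3634/2979 = 1.219872
Chained index = 100 × 1.152994 × 1.214514 × 1.219872 = 170.8221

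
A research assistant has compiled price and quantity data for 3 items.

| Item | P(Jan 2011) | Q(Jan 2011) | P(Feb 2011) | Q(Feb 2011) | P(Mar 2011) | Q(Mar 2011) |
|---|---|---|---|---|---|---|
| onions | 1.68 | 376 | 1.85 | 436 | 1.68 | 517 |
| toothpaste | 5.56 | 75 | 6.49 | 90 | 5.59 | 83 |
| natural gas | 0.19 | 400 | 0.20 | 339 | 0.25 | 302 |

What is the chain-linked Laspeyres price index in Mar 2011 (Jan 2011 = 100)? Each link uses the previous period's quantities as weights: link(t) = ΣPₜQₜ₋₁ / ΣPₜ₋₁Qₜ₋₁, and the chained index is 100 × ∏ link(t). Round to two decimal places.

Link Jan 2011→Feb 2011:
ΣP(Feb 2011)Q(Jan 2011) = 1.85×376 + 6.49×75 + 0.20×400 = 695.6 + 486.75 + 80 = 1262.35
ΣP(Jan 2011)Q(Jan 2011) = 1.68×376 + 5.56×75 + 0.19×400 = 631.68 + 417 + 76 = 1124.68
link = 1262.35/1124.68 = 1.122408
Link Feb 2011→Mar 2011:
ΣP(Mar 2011)Q(Feb 2011) = 1.68×436 + 5.59×90 + 0.25×339 = 732.48 + 503.1 + 84.75 = 1320.33
ΣP(Feb 2011)Q(Feb 2011) = 1.85×436 + 6.49×90 + 0.20×339 = 806.6 + 584.1 + 67.8 = 1458.5
link = 1320.33/1458.5 = 0.905266
Chained index = 100 × 1.122408 × 0.905266 = 101.6078

101.61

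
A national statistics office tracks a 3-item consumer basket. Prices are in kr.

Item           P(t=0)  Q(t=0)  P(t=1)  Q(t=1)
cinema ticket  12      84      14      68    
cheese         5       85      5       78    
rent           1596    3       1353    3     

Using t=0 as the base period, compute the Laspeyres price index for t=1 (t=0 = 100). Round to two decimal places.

90.98

Laspeyres price index uses base-period quantities as weights.
ΣP(t=1)·Q(t=0) = 14×84 + 5×85 + 1353×3 = 1176 + 425 + 4059 = 5660
ΣP(t=0)·Q(t=0) = 12×84 + 5×85 + 1596×3 = 1008 + 425 + 4788 = 6221
Index = 5660 / 6221 × 100 = 90.9822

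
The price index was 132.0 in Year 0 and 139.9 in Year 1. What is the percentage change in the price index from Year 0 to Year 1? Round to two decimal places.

5.98%

Change = (139.9 − 132.0) / 132.0 × 100
       = 7.9 / 132.0 × 100 = 5.9848%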